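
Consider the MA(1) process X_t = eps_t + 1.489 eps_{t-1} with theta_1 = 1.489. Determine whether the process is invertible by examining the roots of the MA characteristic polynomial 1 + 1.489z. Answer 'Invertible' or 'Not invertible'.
\text{Not invertible}

The MA(q) characteristic polynomial is P(z) = 1 + 1.489z.
Invertibility requires all roots to lie outside the unit circle, i.e. |z| > 1 for every root.
This is linear in z: 1 + (1.489) z = 0  =>  z = -1/(1.489) = -0.671592,  |z| = 0.671592.
Moduli of all roots: 0.6716.
All moduli strictly greater than 1? No.
Verdict: Not invertible.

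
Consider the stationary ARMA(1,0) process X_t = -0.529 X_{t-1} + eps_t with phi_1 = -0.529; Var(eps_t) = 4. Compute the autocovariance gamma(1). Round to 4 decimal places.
\gamma(1) = -2.9382

Multiply the model equation by X_{t-k} and take expectations. With theta_0 = psi_0 = 1 and psi_j the MA(infinity) weights, this gives
  gamma(k) - sum_i phi_i gamma(k-i) = c_k,
  c_k = sigma^2 * sum_{j=k..q} theta_j psi_{j-k}   (c_k = 0 for k > q),
using gamma(-m) = gamma(m).
Pure AR (q = 0): c_0 = sigma^2 = 4, c_k = 0 for k >= 1.
Equations for k = 0 and k = 1 (AR order 1):
  gamma(0) = phi_1 gamma(1) + c_0
  gamma(1) = phi_1 gamma(0) + c_1
Substituting the second into the first: gamma(0) (1 - phi_1^2) = c_0 + phi_1 c_1, so
  gamma(0) = c_0 / (1 - phi_1^2) = 4 / (1 - (-0.529)^2) = 4 / 0.720159 = 5.554329.
  gamma(1) = phi_1 gamma(0) = (-0.529)(5.554329) = -2.93824.
Therefore gamma(1) = -2.9382 (to 4 decimal places).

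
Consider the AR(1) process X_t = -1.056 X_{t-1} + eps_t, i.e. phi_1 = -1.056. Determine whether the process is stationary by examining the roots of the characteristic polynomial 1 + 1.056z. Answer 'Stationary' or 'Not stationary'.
\text{Not stationary}

The AR(p) characteristic polynomial is P(z) = 1 + 1.056z.
Stationarity requires all roots to lie outside the unit circle, i.e. |z| > 1 for every root.
This is linear in z: 1 + (1.056) z = 0  =>  z = -1/(1.056) = -0.94697,  |z| = 0.94697.
Moduli of all roots: 0.9470.
All moduli strictly greater than 1? No.
Verdict: Not stationary.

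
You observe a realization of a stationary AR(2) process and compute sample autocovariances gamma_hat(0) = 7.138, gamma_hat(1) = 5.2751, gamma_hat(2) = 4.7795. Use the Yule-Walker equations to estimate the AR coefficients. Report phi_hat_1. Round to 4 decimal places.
\hat\phi_{1} = 0.5380

The Yule-Walker equations for an AR(p) process read, in matrix form,
  Gamma_p phi = r_p,   with   (Gamma_p)_{ij} = gamma(|i - j|),
                       (r_p)_i = gamma(i),   i,j = 1..p.
Substitute the sample gammas (Toeplitz matrix and right-hand side of size 2):
  Gamma_p = [[7.138, 5.2751], [5.2751, 7.138]]
  r_p     = [5.2751, 4.7795]
Written out:
  7.138 phi_1 + 5.2751 phi_2 = 5.2751
  5.2751 phi_1 + 7.138 phi_2 = 4.7795
Solve by Cramer's rule:
  det = gamma(0)^2 - gamma(1)^2 = (7.138)^2 - (5.2751)^2 = 50.951044 - 27.82668001 = 23.12436399
  phi_hat_1 = [gamma(1) gamma(0) - gamma(1) gamma(2)] / det = [(5.2751)(7.138) - (5.2751)(4.7795)] / 23.12436399 = 12.44132335 / 23.12436399 = 0.538
  phi_hat_2 = [gamma(0) gamma(2) - gamma(1)^2] / det = [(7.138)(4.7795) - (5.2751)^2] / 23.12436399 = 6.28939099 / 23.12436399 = 0.272
So phi_hat = [0.5380, 0.2720].
Therefore phi_hat_1 = 0.5380.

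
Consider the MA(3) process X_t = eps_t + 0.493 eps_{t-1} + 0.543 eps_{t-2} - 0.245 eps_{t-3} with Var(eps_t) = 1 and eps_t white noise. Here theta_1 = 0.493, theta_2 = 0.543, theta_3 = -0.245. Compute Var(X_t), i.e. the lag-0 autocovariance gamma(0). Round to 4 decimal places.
\gamma(0) = 1.5979

For an MA(q) process X_t = eps_t + sum_i theta_i eps_{t-i} with
Var(eps_t) = sigma^2, the variance is
  gamma(0) = sigma^2 * (1 + sum_i theta_i^2).
  sum_i theta_i^2 = (0.493)^2 + (0.543)^2 + (-0.245)^2 = 0.243049 + 0.294849 + 0.060025 = 0.597923.
  gamma(0) = 1 * (1 + 0.597923) = 1 * 1.597923 = 1.597923, which rounds to 1.5979.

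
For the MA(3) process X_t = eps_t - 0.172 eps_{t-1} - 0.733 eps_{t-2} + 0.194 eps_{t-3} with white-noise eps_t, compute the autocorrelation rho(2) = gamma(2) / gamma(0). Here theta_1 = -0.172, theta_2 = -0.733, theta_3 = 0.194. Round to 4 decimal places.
\rho(2) = -0.4776

For an MA(q) process with theta_0 = 1, the autocovariance is
  gamma(k) = sigma^2 * sum_{i=0..q-k} theta_i * theta_{i+k},
and rho(k) = gamma(k) / gamma(0). Sigma^2 cancels.
  numerator   = (1)*(-0.733) + (-0.172)*(0.194) = -0.766368.
  denominator = (1)^2 + (-0.172)^2 + (-0.733)^2 + (0.194)^2 = 1.604509.
  rho(2) = -0.766368 / 1.604509 = -0.4776.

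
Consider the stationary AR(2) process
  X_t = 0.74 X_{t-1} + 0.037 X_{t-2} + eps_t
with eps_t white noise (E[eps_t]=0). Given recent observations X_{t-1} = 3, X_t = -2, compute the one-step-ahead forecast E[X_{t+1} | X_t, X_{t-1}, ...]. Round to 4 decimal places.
E[X_{t+1} \mid \mathcal F_t] = -1.3690

For an AR(p) model X_t = c + sum_i phi_i X_{t-i} + eps_t, the
one-step-ahead conditional mean is
  E[X_{t+1} | X_t, ...] = c + sum_i phi_i X_{t+1-i}.
Substitute known values:
  E[X_{t+1} | ...] = (0.74) * (-2) + (0.037) * (3)
                   = -1.3690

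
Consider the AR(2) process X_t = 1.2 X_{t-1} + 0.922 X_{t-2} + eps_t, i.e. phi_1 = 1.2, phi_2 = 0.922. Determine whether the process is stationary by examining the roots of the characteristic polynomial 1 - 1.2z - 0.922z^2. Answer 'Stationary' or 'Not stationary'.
\text{Not stationary}

The AR(p) characteristic polynomial is P(z) = 1 - 1.2z - 0.922z^2.
Stationarity requires all roots to lie outside the unit circle, i.e. |z| > 1 for every root.
Set 1 + (-1.2) z + (-0.922) z^2 = 0, i.e. a z^2 + b z + c = 0 with a = -0.922, b = -1.2, c = 1.
Discriminant D = b^2 - 4ac = (-1.2)^2 - 4*(-0.922)*1 = 1.44 - (-3.688) = 5.128.
D >= 0, so the roots are real: z = (-b +/- sqrt(D)) / (2a) = (1.2 +/- 2.264509) / (-1.844).
  z_1 = (1.2 + 2.264509) / (-1.844) = -1.8788,   |z_1| = 1.8788.
  z_2 = (1.2 - 2.264509) / (-1.844) = 0.5773,   |z_2| = 0.5773.
Moduli of all roots: 1.8788, 0.5773.
All moduli strictly greater than 1? No.
Verdict: Not stationary.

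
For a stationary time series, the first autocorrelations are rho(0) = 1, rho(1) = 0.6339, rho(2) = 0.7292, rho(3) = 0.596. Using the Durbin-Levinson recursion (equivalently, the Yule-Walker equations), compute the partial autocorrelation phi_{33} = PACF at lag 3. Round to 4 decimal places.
\phi_{33} = 0.0950

The PACF at lag k is phi_{kk}, the last component of the solution
to the Yule-Walker system G_k phi = r_k where
  (G_k)_{ij} = rho(|i - j|), (r_k)_i = rho(i), i,j = 1..k.
Equivalently, Durbin-Levinson gives phi_{kk} iteratively:
  phi_{11} = rho(1)
  phi_{kk} = [rho(k) - sum_{j=1..k-1} phi_{k-1,j} rho(k-j)]
            / [1 - sum_{j=1..k-1} phi_{k-1,j} rho(j)],
  phi_{k,j} = phi_{k-1,j} - phi_{kk} phi_{k-1,k-j},  j = 1..k-1.
Step k = 1:
  phi_11 = rho(1) = 0.6339.
Step k = 2:
  phi_22 = [rho(2) - phi_11 rho(1)] / [1 - phi_11 rho(1)] = [0.7292 - (0.6339)(0.6339)] / [1 - (0.6339)(0.6339)]
         = 0.32737079 / 0.59817079 = 0.547286.
  Update: phi_21 = phi_11 - phi_22 phi_11 = 0.6339 - (0.547286)(0.6339) = 0.286975.
Step k = 3:
  phi_33 = [rho(3) - phi_21 rho(2) - phi_22 rho(1)] / [1 - phi_21 rho(1) - phi_22 rho(2)]
    numerator   = 0.596 - (0.286975)(0.7292) - (0.547286)(0.6339) = 0.03981286
    denominator = 1 - (0.286975)(0.6339) - (0.547286)(0.7292) = 0.41900518
  phi_33 = 0.03981286 / 0.41900518 = 0.095.
Therefore phi_{33} = 0.0950.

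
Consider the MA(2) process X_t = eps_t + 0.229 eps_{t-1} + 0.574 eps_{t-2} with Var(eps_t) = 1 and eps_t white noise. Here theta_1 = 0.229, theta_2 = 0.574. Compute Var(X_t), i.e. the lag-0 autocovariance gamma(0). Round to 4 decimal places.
\gamma(0) = 1.3819

For an MA(q) process X_t = eps_t + sum_i theta_i eps_{t-i} with
Var(eps_t) = sigma^2, the variance is
  gamma(0) = sigma^2 * (1 + sum_i theta_i^2).
  sum_i theta_i^2 = (0.229)^2 + (0.574)^2 = 0.052441 + 0.329476 = 0.381917.
  gamma(0) = 1 * (1 + 0.381917) = 1 * 1.381917 = 1.381917, which rounds to 1.3819.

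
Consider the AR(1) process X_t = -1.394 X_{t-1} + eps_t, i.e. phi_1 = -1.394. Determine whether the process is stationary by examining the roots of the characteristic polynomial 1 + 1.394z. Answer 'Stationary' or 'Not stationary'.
\text{Not stationary}

The AR(p) characteristic polynomial is P(z) = 1 + 1.394z.
Stationarity requires all roots to lie outside the unit circle, i.e. |z| > 1 for every root.
This is linear in z: 1 + (1.394) z = 0  =>  z = -1/(1.394) = -0.71736,  |z| = 0.71736.
Moduli of all roots: 0.7174.
All moduli strictly greater than 1? No.
Verdict: Not stationary.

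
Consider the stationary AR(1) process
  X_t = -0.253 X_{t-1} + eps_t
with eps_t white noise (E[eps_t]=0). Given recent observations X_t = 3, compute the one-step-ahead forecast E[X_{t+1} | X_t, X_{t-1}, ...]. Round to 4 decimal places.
E[X_{t+1} \mid \mathcal F_t] = -0.7590

For an AR(p) model X_t = c + sum_i phi_i X_{t-i} + eps_t, the
one-step-ahead conditional mean is
  E[X_{t+1} | X_t, ...] = c + sum_i phi_i X_{t+1-i}.
Substitute known values:
  E[X_{t+1} | ...] = (-0.253) * (3)
                   = -0.7590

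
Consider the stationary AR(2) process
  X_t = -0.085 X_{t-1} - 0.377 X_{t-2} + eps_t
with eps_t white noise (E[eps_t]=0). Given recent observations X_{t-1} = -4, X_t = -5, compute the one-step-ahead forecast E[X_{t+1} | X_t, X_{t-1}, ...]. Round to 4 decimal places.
E[X_{t+1} \mid \mathcal F_t] = 1.9330

For an AR(p) model X_t = c + sum_i phi_i X_{t-i} + eps_t, the
one-step-ahead conditional mean is
  E[X_{t+1} | X_t, ...] = c + sum_i phi_i X_{t+1-i}.
Substitute known values:
  E[X_{t+1} | ...] = (-0.085) * (-5) + (-0.377) * (-4)
                   = 1.9330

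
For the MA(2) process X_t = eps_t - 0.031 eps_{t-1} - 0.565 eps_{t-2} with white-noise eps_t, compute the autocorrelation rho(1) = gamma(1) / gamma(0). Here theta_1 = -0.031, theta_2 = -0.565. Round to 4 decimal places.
\rho(1) = -0.0102

For an MA(q) process with theta_0 = 1, the autocovariance is
  gamma(k) = sigma^2 * sum_{i=0..q-k} theta_i * theta_{i+k},
and rho(k) = gamma(k) / gamma(0). Sigma^2 cancels.
  numerator   = (1)*(-0.031) + (-0.031)*(-0.565) = -0.013485.
  denominator = (1)^2 + (-0.031)^2 + (-0.565)^2 = 1.320186.
  rho(1) = -0.013485 / 1.320186 = -0.0102.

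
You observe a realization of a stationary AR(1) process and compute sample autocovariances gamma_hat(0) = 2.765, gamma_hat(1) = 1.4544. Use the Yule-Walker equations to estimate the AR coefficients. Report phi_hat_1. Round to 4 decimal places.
\hat\phi_{1} = 0.5260

The Yule-Walker equations for an AR(p) process read, in matrix form,
  Gamma_p phi = r_p,   with   (Gamma_p)_{ij} = gamma(|i - j|),
                       (r_p)_i = gamma(i),   i,j = 1..p.
Substitute the sample gammas (Toeplitz matrix and right-hand side of size 1):
  Gamma_p = [[2.765]]
  r_p     = [1.4544]
With p = 1 this is the single equation gamma(0) phi_1 = gamma(1):
  phi_hat_1 = gamma(1) / gamma(0) = 1.4544 / 2.765 = 0.5260.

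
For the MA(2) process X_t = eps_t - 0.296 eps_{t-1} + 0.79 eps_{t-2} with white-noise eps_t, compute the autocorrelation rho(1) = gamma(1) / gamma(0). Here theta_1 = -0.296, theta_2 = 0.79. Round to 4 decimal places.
\rho(1) = -0.3095

For an MA(q) process with theta_0 = 1, the autocovariance is
  gamma(k) = sigma^2 * sum_{i=0..q-k} theta_i * theta_{i+k},
and rho(k) = gamma(k) / gamma(0). Sigma^2 cancels.
  numerator   = (1)*(-0.296) + (-0.296)*(0.79) = -0.52984.
  denominator = (1)^2 + (-0.296)^2 + (0.79)^2 = 1.711716.
  rho(1) = -0.52984 / 1.711716 = -0.3095.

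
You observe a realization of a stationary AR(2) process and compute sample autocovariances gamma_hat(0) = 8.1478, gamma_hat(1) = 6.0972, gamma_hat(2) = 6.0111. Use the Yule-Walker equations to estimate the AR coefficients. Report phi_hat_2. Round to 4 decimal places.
\hat\phi_{2} = 0.4040

The Yule-Walker equations for an AR(p) process read, in matrix form,
  Gamma_p phi = r_p,   with   (Gamma_p)_{ij} = gamma(|i - j|),
                       (r_p)_i = gamma(i),   i,j = 1..p.
Substitute the sample gammas (Toeplitz matrix and right-hand side of size 2):
  Gamma_p = [[8.1478, 6.0972], [6.0972, 8.1478]]
  r_p     = [6.0972, 6.0111]
Written out:
  8.1478 phi_1 + 6.0972 phi_2 = 6.0972
  6.0972 phi_1 + 8.1478 phi_2 = 6.0111
Solve by Cramer's rule:
  det = gamma(0)^2 - gamma(1)^2 = (8.1478)^2 - (6.0972)^2 = 66.38664484 - 37.17584784 = 29.210797
  phi_hat_1 = [gamma(1) gamma(0) - gamma(1) gamma(2)] / det = [(6.0972)(8.1478) - (6.0972)(6.0111)] / 29.210797 = 13.02788724 / 29.210797 = 0.446
  phi_hat_2 = [gamma(0) gamma(2) - gamma(1)^2] / det = [(8.1478)(6.0111) - (6.0972)^2] / 29.210797 = 11.80139274 / 29.210797 = 0.404
So phi_hat = [0.4460, 0.4040].
Therefore phi_hat_2 = 0.4040.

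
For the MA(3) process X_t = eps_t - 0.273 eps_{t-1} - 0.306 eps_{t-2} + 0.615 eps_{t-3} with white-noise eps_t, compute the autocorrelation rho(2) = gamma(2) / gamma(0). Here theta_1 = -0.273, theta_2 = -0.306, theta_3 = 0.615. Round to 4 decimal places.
\rho(2) = -0.3065

For an MA(q) process with theta_0 = 1, the autocovariance is
  gamma(k) = sigma^2 * sum_{i=0..q-k} theta_i * theta_{i+k},
and rho(k) = gamma(k) / gamma(0). Sigma^2 cancels.
  numerator   = (1)*(-0.306) + (-0.273)*(0.615) = -0.473895.
  denominator = (1)^2 + (-0.273)^2 + (-0.306)^2 + (0.615)^2 = 1.54639.
  rho(2) = -0.473895 / 1.54639 = -0.3065.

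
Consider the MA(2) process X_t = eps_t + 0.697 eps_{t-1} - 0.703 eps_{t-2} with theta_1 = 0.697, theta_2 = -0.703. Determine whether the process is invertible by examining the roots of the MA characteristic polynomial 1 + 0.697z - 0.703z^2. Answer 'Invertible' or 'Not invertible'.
\text{Not invertible}

The MA(q) characteristic polynomial is P(z) = 1 + 0.697z - 0.703z^2.
Invertibility requires all roots to lie outside the unit circle, i.e. |z| > 1 for every root.
Set 1 + (0.697) z + (-0.703) z^2 = 0, i.e. a z^2 + b z + c = 0 with a = -0.703, b = 0.697, c = 1.
Discriminant D = b^2 - 4ac = (0.697)^2 - 4*(-0.703)*1 = 0.485809 - (-2.812) = 3.297809.
D >= 0, so the roots are real: z = (-b +/- sqrt(D)) / (2a) = (-0.697 +/- 1.815987) / (-1.406).
  z_1 = (-0.697 + 1.815987) / (-1.406) = -0.7959,   |z_1| = 0.7959.
  z_2 = (-0.697 - 1.815987) / (-1.406) = 1.7873,   |z_2| = 1.7873.
Moduli of all roots: 0.7959, 1.7873.
All moduli strictly greater than 1? No.
Verdict: Not invertible.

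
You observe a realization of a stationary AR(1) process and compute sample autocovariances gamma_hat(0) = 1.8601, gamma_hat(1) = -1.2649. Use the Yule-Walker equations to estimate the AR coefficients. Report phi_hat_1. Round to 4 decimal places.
\hat\phi_{1} = -0.6800

The Yule-Walker equations for an AR(p) process read, in matrix form,
  Gamma_p phi = r_p,   with   (Gamma_p)_{ij} = gamma(|i - j|),
                       (r_p)_i = gamma(i),   i,j = 1..p.
Substitute the sample gammas (Toeplitz matrix and right-hand side of size 1):
  Gamma_p = [[1.8601]]
  r_p     = [-1.2649]
With p = 1 this is the single equation gamma(0) phi_1 = gamma(1):
  phi_hat_1 = gamma(1) / gamma(0) = -1.2649 / 1.8601 = -0.6800.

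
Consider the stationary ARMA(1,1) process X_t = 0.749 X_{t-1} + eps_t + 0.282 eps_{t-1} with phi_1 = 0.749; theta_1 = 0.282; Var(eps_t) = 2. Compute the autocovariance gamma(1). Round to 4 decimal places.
\gamma(1) = 5.6892

Multiply the model equation by X_{t-k} and take expectations. With theta_0 = psi_0 = 1 and psi_j the MA(infinity) weights, this gives
  gamma(k) - sum_i phi_i gamma(k-i) = c_k,
  c_k = sigma^2 * sum_{j=k..q} theta_j psi_{j-k}   (c_k = 0 for k > q),
using gamma(-m) = gamma(m).
psi-weights needed (psi_j = theta_j + sum_i phi_i psi_{j-i}):
  psi_1 = theta_1 + phi_1 = 0.282 + (0.749) = 1.031
Right-hand sides:
  c_0 = sigma^2 (1 + theta_1 psi_1) = 2 * (1 + (0.282)(1.031)) = 2 * 1.290742 = 2.581484
  c_1 = sigma^2 theta_1 = 2 * (0.282) = 0.564
  c_2 = 0
Equations for k = 0 and k = 1 (AR order 1):
  gamma(0) = phi_1 gamma(1) + c_0
  gamma(1) = phi_1 gamma(0) + c_1
Substituting the second into the first: gamma(0) (1 - phi_1^2) = c_0 + phi_1 c_1, so
  gamma(0) = (c_0 + phi_1 c_1) / (1 - phi_1^2) = (2.581484 + (0.749)(0.564)) / (1 - (0.749)^2) = 3.00392 / 0.438999 = 6.842658.
  gamma(1) = phi_1 gamma(0) + c_1 = (0.749)(6.842658) + (0.564) = 5.689151.
Therefore gamma(1) = 5.6892 (to 4 decimal places).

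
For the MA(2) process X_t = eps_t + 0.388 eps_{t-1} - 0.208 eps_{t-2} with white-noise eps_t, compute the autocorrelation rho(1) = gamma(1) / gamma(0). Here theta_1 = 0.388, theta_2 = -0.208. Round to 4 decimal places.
\rho(1) = 0.2574

For an MA(q) process with theta_0 = 1, the autocovariance is
  gamma(k) = sigma^2 * sum_{i=0..q-k} theta_i * theta_{i+k},
and rho(k) = gamma(k) / gamma(0). Sigma^2 cancels.
  numerator   = (1)*(0.388) + (0.388)*(-0.208) = 0.307296.
  denominator = (1)^2 + (0.388)^2 + (-0.208)^2 = 1.193808.
  rho(1) = 0.307296 / 1.193808 = 0.2574.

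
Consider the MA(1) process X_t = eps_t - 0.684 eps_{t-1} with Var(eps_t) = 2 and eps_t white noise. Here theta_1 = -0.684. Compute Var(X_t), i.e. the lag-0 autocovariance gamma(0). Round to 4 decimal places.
\gamma(0) = 2.9357

For an MA(q) process X_t = eps_t + sum_i theta_i eps_{t-i} with
Var(eps_t) = sigma^2, the variance is
  gamma(0) = sigma^2 * (1 + sum_i theta_i^2).
  sum_i theta_i^2 = (-0.684)^2 = 0.467856.
  gamma(0) = 2 * (1 + 0.467856) = 2 * 1.467856 = 2.935712, which rounds to 2.9357.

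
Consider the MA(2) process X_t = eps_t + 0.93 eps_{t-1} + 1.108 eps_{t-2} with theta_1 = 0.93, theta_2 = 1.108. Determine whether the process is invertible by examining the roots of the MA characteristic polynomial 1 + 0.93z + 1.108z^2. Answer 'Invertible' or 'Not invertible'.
\text{Not invertible}

The MA(q) characteristic polynomial is P(z) = 1 + 0.93z + 1.108z^2.
Invertibility requires all roots to lie outside the unit circle, i.e. |z| > 1 for every root.
Set 1 + (0.93) z + (1.108) z^2 = 0, i.e. a z^2 + b z + c = 0 with a = 1.108, b = 0.93, c = 1.
Discriminant D = b^2 - 4ac = (0.93)^2 - 4*(1.108)*1 = 0.8649 - (4.432) = -3.5671.
D < 0, so the roots are the complex-conjugate pair z = (-b +/- i sqrt(-D)) / (2a) = -0.4197 +/- 0.8523i.
For a conjugate pair |z|^2 = z * conj(z) = (product of roots) = c/a = 1/(1.108) = 0.902527, so |z| = sqrt(0.902527) = 0.95 for both roots.
Moduli of all roots: 0.9500, 0.9500.
All moduli strictly greater than 1? No.
Verdict: Not invertible.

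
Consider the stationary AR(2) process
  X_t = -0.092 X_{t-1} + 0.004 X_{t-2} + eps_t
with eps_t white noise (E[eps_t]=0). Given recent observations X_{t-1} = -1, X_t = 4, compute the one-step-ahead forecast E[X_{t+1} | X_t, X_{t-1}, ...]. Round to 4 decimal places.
E[X_{t+1} \mid \mathcal F_t] = -0.3720

For an AR(p) model X_t = c + sum_i phi_i X_{t-i} + eps_t, the
one-step-ahead conditional mean is
  E[X_{t+1} | X_t, ...] = c + sum_i phi_i X_{t+1-i}.
Substitute known values:
  E[X_{t+1} | ...] = (-0.092) * (4) + (0.004) * (-1)
                   = -0.3720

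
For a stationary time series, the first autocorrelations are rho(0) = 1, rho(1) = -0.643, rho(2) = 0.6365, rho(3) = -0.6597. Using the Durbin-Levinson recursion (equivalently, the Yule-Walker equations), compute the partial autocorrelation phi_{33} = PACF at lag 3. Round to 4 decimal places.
\phi_{33} = -0.3220

The PACF at lag k is phi_{kk}, the last component of the solution
to the Yule-Walker system G_k phi = r_k where
  (G_k)_{ij} = rho(|i - j|), (r_k)_i = rho(i), i,j = 1..k.
Equivalently, Durbin-Levinson gives phi_{kk} iteratively:
  phi_{11} = rho(1)
  phi_{kk} = [rho(k) - sum_{j=1..k-1} phi_{k-1,j} rho(k-j)]
            / [1 - sum_{j=1..k-1} phi_{k-1,j} rho(j)],
  phi_{k,j} = phi_{k-1,j} - phi_{kk} phi_{k-1,k-j},  j = 1..k-1.
Step k = 1:
  phi_11 = rho(1) = -0.643.
Step k = 2:
  phi_22 = [rho(2) - phi_11 rho(1)] / [1 - phi_11 rho(1)] = [0.6365 - (-0.643)(-0.643)] / [1 - (-0.643)(-0.643)]
         = 0.223051 / 0.586551 = 0.380276.
  Update: phi_21 = phi_11 - phi_22 phi_11 = -0.643 - (0.380276)(-0.643) = -0.398483.
Step k = 3:
  phi_33 = [rho(3) - phi_21 rho(2) - phi_22 rho(1)] / [1 - phi_21 rho(1) - phi_22 rho(2)]
    numerator   = -0.6597 - (-0.398483)(0.6365) - (0.380276)(-0.643) = -0.16154851
    denominator = 1 - (-0.398483)(-0.643) - (0.380276)(0.6365) = 0.50173016
  phi_33 = -0.16154851 / 0.50173016 = -0.322.
Therefore phi_{33} = -0.3220.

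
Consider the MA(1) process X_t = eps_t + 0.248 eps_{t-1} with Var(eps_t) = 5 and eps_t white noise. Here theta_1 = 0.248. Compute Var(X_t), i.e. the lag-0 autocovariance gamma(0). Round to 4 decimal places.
\gamma(0) = 5.3075

For an MA(q) process X_t = eps_t + sum_i theta_i eps_{t-i} with
Var(eps_t) = sigma^2, the variance is
  gamma(0) = sigma^2 * (1 + sum_i theta_i^2).
  sum_i theta_i^2 = (0.248)^2 = 0.061504.
  gamma(0) = 5 * (1 + 0.061504) = 5 * 1.061504 = 5.30752, which rounds to 5.3075.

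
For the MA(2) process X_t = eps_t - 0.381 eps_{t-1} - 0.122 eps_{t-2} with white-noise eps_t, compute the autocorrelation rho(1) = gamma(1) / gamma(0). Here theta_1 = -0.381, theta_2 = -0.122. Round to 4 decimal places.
\rho(1) = -0.2884

For an MA(q) process with theta_0 = 1, the autocovariance is
  gamma(k) = sigma^2 * sum_{i=0..q-k} theta_i * theta_{i+k},
and rho(k) = gamma(k) / gamma(0). Sigma^2 cancels.
  numerator   = (1)*(-0.381) + (-0.381)*(-0.122) = -0.334518.
  denominator = (1)^2 + (-0.381)^2 + (-0.122)^2 = 1.160045.
  rho(1) = -0.334518 / 1.160045 = -0.2884.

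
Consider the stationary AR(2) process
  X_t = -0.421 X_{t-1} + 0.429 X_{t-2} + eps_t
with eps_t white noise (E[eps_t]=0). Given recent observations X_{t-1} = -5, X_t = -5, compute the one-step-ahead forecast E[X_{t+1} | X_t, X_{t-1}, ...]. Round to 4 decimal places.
E[X_{t+1} \mid \mathcal F_t] = -0.0400

For an AR(p) model X_t = c + sum_i phi_i X_{t-i} + eps_t, the
one-step-ahead conditional mean is
  E[X_{t+1} | X_t, ...] = c + sum_i phi_i X_{t+1-i}.
Substitute known values:
  E[X_{t+1} | ...] = (-0.421) * (-5) + (0.429) * (-5)
                   = -0.0400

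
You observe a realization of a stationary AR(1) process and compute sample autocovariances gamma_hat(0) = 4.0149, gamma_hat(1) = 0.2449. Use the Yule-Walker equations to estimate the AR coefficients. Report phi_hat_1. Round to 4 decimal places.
\hat\phi_{1} = 0.0610

The Yule-Walker equations for an AR(p) process read, in matrix form,
  Gamma_p phi = r_p,   with   (Gamma_p)_{ij} = gamma(|i - j|),
                       (r_p)_i = gamma(i),   i,j = 1..p.
Substitute the sample gammas (Toeplitz matrix and right-hand side of size 1):
  Gamma_p = [[4.0149]]
  r_p     = [0.2449]
With p = 1 this is the single equation gamma(0) phi_1 = gamma(1):
  phi_hat_1 = gamma(1) / gamma(0) = 0.2449 / 4.0149 = 0.0610.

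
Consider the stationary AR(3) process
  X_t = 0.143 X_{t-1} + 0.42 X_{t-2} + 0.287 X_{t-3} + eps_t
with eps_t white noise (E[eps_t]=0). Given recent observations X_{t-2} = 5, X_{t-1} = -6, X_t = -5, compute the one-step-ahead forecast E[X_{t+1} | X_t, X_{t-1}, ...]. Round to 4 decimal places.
E[X_{t+1} \mid \mathcal F_t] = -1.8000

For an AR(p) model X_t = c + sum_i phi_i X_{t-i} + eps_t, the
one-step-ahead conditional mean is
  E[X_{t+1} | X_t, ...] = c + sum_i phi_i X_{t+1-i}.
Substitute known values:
  E[X_{t+1} | ...] = (0.143) * (-5) + (0.42) * (-6) + (0.287) * (5)
                   = -1.8000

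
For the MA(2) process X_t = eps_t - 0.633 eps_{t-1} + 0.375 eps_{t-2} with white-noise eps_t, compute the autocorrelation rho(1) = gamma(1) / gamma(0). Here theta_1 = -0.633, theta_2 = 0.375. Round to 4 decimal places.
\rho(1) = -0.5647

For an MA(q) process with theta_0 = 1, the autocovariance is
  gamma(k) = sigma^2 * sum_{i=0..q-k} theta_i * theta_{i+k},
and rho(k) = gamma(k) / gamma(0). Sigma^2 cancels.
  numerator   = (1)*(-0.633) + (-0.633)*(0.375) = -0.870375.
  denominator = (1)^2 + (-0.633)^2 + (0.375)^2 = 1.541314.
  rho(1) = -0.870375 / 1.541314 = -0.5647.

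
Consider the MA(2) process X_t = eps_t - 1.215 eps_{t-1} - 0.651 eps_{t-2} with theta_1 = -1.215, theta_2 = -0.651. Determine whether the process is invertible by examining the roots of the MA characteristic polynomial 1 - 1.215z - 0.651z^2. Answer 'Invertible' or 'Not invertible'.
\text{Not invertible}

The MA(q) characteristic polynomial is P(z) = 1 - 1.215z - 0.651z^2.
Invertibility requires all roots to lie outside the unit circle, i.e. |z| > 1 for every root.
Set 1 + (-1.215) z + (-0.651) z^2 = 0, i.e. a z^2 + b z + c = 0 with a = -0.651, b = -1.215, c = 1.
Discriminant D = b^2 - 4ac = (-1.215)^2 - 4*(-0.651)*1 = 1.476225 - (-2.604) = 4.080225.
D >= 0, so the roots are real: z = (-b +/- sqrt(D)) / (2a) = (1.215 +/- 2.019957) / (-1.302).
  z_1 = (1.215 + 2.019957) / (-1.302) = -2.4846,   |z_1| = 2.4846.
  z_2 = (1.215 - 2.019957) / (-1.302) = 0.6182,   |z_2| = 0.6182.
Moduli of all roots: 2.4846, 0.6182.
All moduli strictly greater than 1? No.
Verdict: Not invertible.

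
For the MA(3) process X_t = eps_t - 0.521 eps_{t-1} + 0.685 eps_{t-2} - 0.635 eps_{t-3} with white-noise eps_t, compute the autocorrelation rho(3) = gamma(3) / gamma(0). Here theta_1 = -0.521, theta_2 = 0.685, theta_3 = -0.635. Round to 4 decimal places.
\rho(3) = -0.2962

For an MA(q) process with theta_0 = 1, the autocovariance is
  gamma(k) = sigma^2 * sum_{i=0..q-k} theta_i * theta_{i+k},
and rho(k) = gamma(k) / gamma(0). Sigma^2 cancels.
  numerator   = (1)*(-0.635) = -0.635.
  denominator = (1)^2 + (-0.521)^2 + (0.685)^2 + (-0.635)^2 = 2.143891.
  rho(3) = -0.635 / 2.143891 = -0.2962.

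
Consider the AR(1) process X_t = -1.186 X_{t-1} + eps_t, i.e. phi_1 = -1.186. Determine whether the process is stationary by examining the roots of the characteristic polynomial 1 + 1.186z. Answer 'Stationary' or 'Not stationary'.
\text{Not stationary}

The AR(p) characteristic polynomial is P(z) = 1 + 1.186z.
Stationarity requires all roots to lie outside the unit circle, i.e. |z| > 1 for every root.
This is linear in z: 1 + (1.186) z = 0  =>  z = -1/(1.186) = -0.84317,  |z| = 0.84317.
Moduli of all roots: 0.8432.
All moduli strictly greater than 1? No.
Verdict: Not stationary.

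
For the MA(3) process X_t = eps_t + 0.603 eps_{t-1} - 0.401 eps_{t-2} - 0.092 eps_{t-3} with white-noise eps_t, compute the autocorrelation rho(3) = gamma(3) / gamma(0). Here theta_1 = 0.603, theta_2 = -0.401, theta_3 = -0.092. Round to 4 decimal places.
\rho(3) = -0.0600

For an MA(q) process with theta_0 = 1, the autocovariance is
  gamma(k) = sigma^2 * sum_{i=0..q-k} theta_i * theta_{i+k},
and rho(k) = gamma(k) / gamma(0). Sigma^2 cancels.
  numerator   = (1)*(-0.092) = -0.092.
  denominator = (1)^2 + (0.603)^2 + (-0.401)^2 + (-0.092)^2 = 1.532874.
  rho(3) = -0.092 / 1.532874 = -0.0600.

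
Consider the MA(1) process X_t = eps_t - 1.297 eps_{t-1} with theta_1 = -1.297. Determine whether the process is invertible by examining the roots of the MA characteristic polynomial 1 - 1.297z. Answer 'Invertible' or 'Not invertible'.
\text{Not invertible}

The MA(q) characteristic polynomial is P(z) = 1 - 1.297z.
Invertibility requires all roots to lie outside the unit circle, i.e. |z| > 1 for every root.
This is linear in z: 1 + (-1.297) z = 0  =>  z = -1/(-1.297) = 0.77101,  |z| = 0.77101.
Moduli of all roots: 0.7710.
All moduli strictly greater than 1? No.
Verdict: Not invertible.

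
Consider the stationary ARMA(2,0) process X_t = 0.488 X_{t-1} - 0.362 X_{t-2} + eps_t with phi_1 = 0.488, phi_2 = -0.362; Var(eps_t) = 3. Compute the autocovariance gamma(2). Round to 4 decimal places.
\gamma(2) = -0.7413

Multiply the model equation by X_{t-k} and take expectations. With theta_0 = psi_0 = 1 and psi_j the MA(infinity) weights, this gives
  gamma(k) - sum_i phi_i gamma(k-i) = c_k,
  c_k = sigma^2 * sum_{j=k..q} theta_j psi_{j-k}   (c_k = 0 for k > q),
using gamma(-m) = gamma(m).
Pure AR (q = 0): c_0 = sigma^2 = 3, c_k = 0 for k >= 1.
Equations for k = 0, 1, 2 (AR order 2, c_2 = 0):
  (E0) gamma(0) = phi_1 gamma(1) + phi_2 gamma(2) + c_0
  (E1) gamma(1) = phi_1 gamma(0) + phi_2 gamma(1) + c_1
  (E2) gamma(2) = phi_1 gamma(1) + phi_2 gamma(0)
From (E1): gamma(1) = A gamma(0) + B with
  A = phi_1 / (1 - phi_2) = 0.488 / 1.362 = 0.358297,   B = c_1 / (1 - phi_2) = 0 / 1.362 = 0.
Insert (E2) into (E0): gamma(0) (1 - phi_2^2) = phi_1 (1 + phi_2) gamma(1) + c_0.
  phi_1 (1 + phi_2) = (0.488)(0.638) = 0.311344,   1 - phi_2^2 = 0.868956.
Replace gamma(1) by A gamma(0) + B and collect gamma(0):
  gamma(0) [0.868956 - (0.311344)(0.358297)] = c_0 = 3
  gamma(0) * 0.757402 = 3
  gamma(0) = 3 / 0.757402 = 3.960906.
  gamma(1) = A gamma(0) = (0.358297)(3.960906) = 1.419179.
  gamma(2) = phi_1 gamma(1) + phi_2 gamma(0) = (0.488)(1.419179) + (-0.362)(3.960906) = -0.741288.
Therefore gamma(2) = -0.7413 (to 4 decimal places).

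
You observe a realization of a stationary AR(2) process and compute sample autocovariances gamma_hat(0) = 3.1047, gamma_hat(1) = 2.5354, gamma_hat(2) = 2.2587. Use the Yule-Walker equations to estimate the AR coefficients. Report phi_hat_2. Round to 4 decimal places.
\hat\phi_{2} = 0.1820

The Yule-Walker equations for an AR(p) process read, in matrix form,
  Gamma_p phi = r_p,   with   (Gamma_p)_{ij} = gamma(|i - j|),
                       (r_p)_i = gamma(i),   i,j = 1..p.
Substitute the sample gammas (Toeplitz matrix and right-hand side of size 2):
  Gamma_p = [[3.1047, 2.5354], [2.5354, 3.1047]]
  r_p     = [2.5354, 2.2587]
Written out:
  3.1047 phi_1 + 2.5354 phi_2 = 2.5354
  2.5354 phi_1 + 3.1047 phi_2 = 2.2587
Solve by Cramer's rule:
  det = gamma(0)^2 - gamma(1)^2 = (3.1047)^2 - (2.5354)^2 = 9.63916209 - 6.42825316 = 3.21090893
  phi_hat_1 = [gamma(1) gamma(0) - gamma(1) gamma(2)] / det = [(2.5354)(3.1047) - (2.5354)(2.2587)] / 3.21090893 = 2.1449484 / 3.21090893 = 0.668
  phi_hat_2 = [gamma(0) gamma(2) - gamma(1)^2] / det = [(3.1047)(2.2587) - (2.5354)^2] / 3.21090893 = 0.58433273 / 3.21090893 = 0.182
So phi_hat = [0.6680, 0.1820].
Therefore phi_hat_2 = 0.1820.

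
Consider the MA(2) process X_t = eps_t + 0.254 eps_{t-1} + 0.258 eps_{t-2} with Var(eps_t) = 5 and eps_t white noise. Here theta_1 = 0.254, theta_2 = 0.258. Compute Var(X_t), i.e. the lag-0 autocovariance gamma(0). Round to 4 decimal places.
\gamma(0) = 5.6554

For an MA(q) process X_t = eps_t + sum_i theta_i eps_{t-i} with
Var(eps_t) = sigma^2, the variance is
  gamma(0) = sigma^2 * (1 + sum_i theta_i^2).
  sum_i theta_i^2 = (0.254)^2 + (0.258)^2 = 0.064516 + 0.066564 = 0.13108.
  gamma(0) = 5 * (1 + 0.13108) = 5 * 1.13108 = 5.6554.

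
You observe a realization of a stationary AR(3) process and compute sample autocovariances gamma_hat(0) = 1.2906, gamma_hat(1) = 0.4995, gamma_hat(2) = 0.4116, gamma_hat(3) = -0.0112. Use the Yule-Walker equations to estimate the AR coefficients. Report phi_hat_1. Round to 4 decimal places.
\hat\phi_{1} = 0.3550

The Yule-Walker equations for an AR(p) process read, in matrix form,
  Gamma_p phi = r_p,   with   (Gamma_p)_{ij} = gamma(|i - j|),
                       (r_p)_i = gamma(i),   i,j = 1..p.
Substitute the sample gammas (Toeplitz matrix and right-hand side of size 3):
  Gamma_p = [[1.2906, 0.4995, 0.4116], [0.4995, 1.2906, 0.4995], [0.4116, 0.4995, 1.2906]]
  r_p     = [0.4995, 0.4116, -0.0112]
Written out (R1..R3):
  (R1) 1.2906 phi_1 + 0.4995 phi_2 + 0.4116 phi_3 = 0.4995
  (R2) 0.4995 phi_1 + 1.2906 phi_2 + 0.4995 phi_3 = 0.4116
  (R3) 0.4116 phi_1 + 0.4995 phi_2 + 1.2906 phi_3 = -0.0112
Gaussian elimination:
  R2 <- R2 - (0.4995/1.2906) R1 = R2 - (0.387029) R1:  1.097279 phi_2 + 0.340199 phi_3 = 0.218279
  R3 <- R3 - (0.4116/1.2906) R1 = R3 - (0.318921) R1:  0.340199 phi_2 + 1.159332 phi_3 = -0.170501
  R3 <- R3 - (0.340199/1.097279) R2 = R3 - (0.310039) R2:  1.053857 phi_3 = -0.238176
Back-substitution:
  phi_hat_3 = -0.238176 / 1.053857 = -0.226004
  phi_hat_2 = (0.218279 - (0.340199)(-0.226004)) / 1.097279 = 0.268997
  phi_hat_1 = (0.4995 - (0.4995)(0.268997) - (0.4116)(-0.226004)) / 1.2906 = 0.354997
So phi_hat = [0.3550, 0.2690, -0.2260].
Therefore phi_hat_1 = 0.3550.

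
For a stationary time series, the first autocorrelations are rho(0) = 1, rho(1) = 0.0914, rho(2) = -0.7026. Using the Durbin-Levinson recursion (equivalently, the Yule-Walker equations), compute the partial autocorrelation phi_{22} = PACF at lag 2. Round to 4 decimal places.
\phi_{22} = -0.7169

The PACF at lag k is phi_{kk}, the last component of the solution
to the Yule-Walker system G_k phi = r_k where
  (G_k)_{ij} = rho(|i - j|), (r_k)_i = rho(i), i,j = 1..k.
Equivalently, Durbin-Levinson gives phi_{kk} iteratively:
  phi_{11} = rho(1)
  phi_{kk} = [rho(k) - sum_{j=1..k-1} phi_{k-1,j} rho(k-j)]
            / [1 - sum_{j=1..k-1} phi_{k-1,j} rho(j)],
  phi_{k,j} = phi_{k-1,j} - phi_{kk} phi_{k-1,k-j},  j = 1..k-1.
Step k = 1:
  phi_11 = rho(1) = 0.0914.
Step k = 2:
  phi_22 = [rho(2) - phi_11 rho(1)] / [1 - phi_11 rho(1)] = [-0.7026 - (0.0914)(0.0914)] / [1 - (0.0914)(0.0914)]
         = -0.71095396 / 0.99164604 = -0.7169.
Therefore phi_{22} = -0.7169.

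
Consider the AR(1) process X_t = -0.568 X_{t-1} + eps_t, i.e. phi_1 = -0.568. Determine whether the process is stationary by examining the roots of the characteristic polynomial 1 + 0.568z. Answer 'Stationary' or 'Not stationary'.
\text{Stationary}

The AR(p) characteristic polynomial is P(z) = 1 + 0.568z.
Stationarity requires all roots to lie outside the unit circle, i.e. |z| > 1 for every root.
This is linear in z: 1 + (0.568) z = 0  =>  z = -1/(0.568) = -1.760563,  |z| = 1.760563.
Moduli of all roots: 1.7606.
All moduli strictly greater than 1? Yes.
Verdict: Stationary.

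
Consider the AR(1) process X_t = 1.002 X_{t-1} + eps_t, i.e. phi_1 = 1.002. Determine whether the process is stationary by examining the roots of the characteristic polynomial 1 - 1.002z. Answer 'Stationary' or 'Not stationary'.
\text{Not stationary}

The AR(p) characteristic polynomial is P(z) = 1 - 1.002z.
Stationarity requires all roots to lie outside the unit circle, i.e. |z| > 1 for every root.
This is linear in z: 1 + (-1.002) z = 0  =>  z = -1/(-1.002) = 0.998004,  |z| = 0.998004.
Moduli of all roots: 0.9980.
All moduli strictly greater than 1? No.
Verdict: Not stationary.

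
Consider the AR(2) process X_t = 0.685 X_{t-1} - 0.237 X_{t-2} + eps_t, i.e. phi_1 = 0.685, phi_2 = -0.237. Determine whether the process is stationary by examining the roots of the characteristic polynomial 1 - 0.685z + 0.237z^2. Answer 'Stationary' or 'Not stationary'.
\text{Stationary}

The AR(p) characteristic polynomial is P(z) = 1 - 0.685z + 0.237z^2.
Stationarity requires all roots to lie outside the unit circle, i.e. |z| > 1 for every root.
Set 1 + (-0.685) z + (0.237) z^2 = 0, i.e. a z^2 + b z + c = 0 with a = 0.237, b = -0.685, c = 1.
Discriminant D = b^2 - 4ac = (-0.685)^2 - 4*(0.237)*1 = 0.469225 - (0.948) = -0.478775.
D < 0, so the roots are the complex-conjugate pair z = (-b +/- i sqrt(-D)) / (2a) = 1.4451 +/- 1.4598i.
For a conjugate pair |z|^2 = z * conj(z) = (product of roots) = c/a = 1/(0.237) = 4.219409, so |z| = sqrt(4.219409) = 2.0541 for both roots.
Moduli of all roots: 2.0541, 2.0541.
All moduli strictly greater than 1? Yes.
Verdict: Stationary.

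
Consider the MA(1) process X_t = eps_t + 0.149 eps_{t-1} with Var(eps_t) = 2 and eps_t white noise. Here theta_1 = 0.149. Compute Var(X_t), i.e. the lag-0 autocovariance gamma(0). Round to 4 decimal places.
\gamma(0) = 2.0444

For an MA(q) process X_t = eps_t + sum_i theta_i eps_{t-i} with
Var(eps_t) = sigma^2, the variance is
  gamma(0) = sigma^2 * (1 + sum_i theta_i^2).
  sum_i theta_i^2 = (0.149)^2 = 0.022201.
  gamma(0) = 2 * (1 + 0.022201) = 2 * 1.022201 = 2.044402, which rounds to 2.0444.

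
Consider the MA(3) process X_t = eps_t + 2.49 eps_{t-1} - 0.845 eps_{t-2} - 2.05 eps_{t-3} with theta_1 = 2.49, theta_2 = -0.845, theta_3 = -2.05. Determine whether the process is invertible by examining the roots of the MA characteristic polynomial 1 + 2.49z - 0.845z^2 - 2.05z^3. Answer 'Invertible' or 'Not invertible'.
\text{Not invertible}

The MA(q) characteristic polynomial is P(z) = 1 + 2.49z - 0.845z^2 - 2.05z^3.
Invertibility requires all roots to lie outside the unit circle, i.e. |z| > 1 for every root.
Degree 3: look for a simple real root z0 first, then factor out (1 - z/z0) and solve the remaining quadratic.
Testing z0 = -0.4: P(-0.4) = 1 + (2.49)(-0.4) + (-0.845)(-0.4)^2 + (-2.05)(-0.4)^3
  = 1 + (-0.996) + (-0.1352) + (0.1312) = 0.  So z_0 = -0.4 is a root, |z_0| = 0.4.
Divide out the factor (1 + 2.5 z) = (1 - z/z0) (since 1/z0 = -2.5):
  P(z) = (1 + 2.5 z)(1 + (-0.01) z + (-0.82) z^2)
  [check: z-coef -0.01 - (-2.5) = 2.49; z^2-coef -0.82 - (-2.5)(-0.01) = -0.845; z^3-coef -(-2.5)(-0.82) = -2.05.]
Remaining roots from the quadratic factor 1 + (-0.01) z + (-0.82) z^2:
  Set 1 + (-0.01) z + (-0.82) z^2 = 0, i.e. a z^2 + b z + c = 0 with a = -0.82, b = -0.01, c = 1.
  Discriminant D = b^2 - 4ac = (-0.01)^2 - 4*(-0.82)*1 = 0.0001 - (-3.28) = 3.2801.
  D >= 0, so the roots are real: z = (-b +/- sqrt(D)) / (2a) = (0.01 +/- 1.811105) / (-1.64).
    z_1 = (0.01 + 1.811105) / (-1.64) = -1.1104,   |z_1| = 1.1104.
    z_2 = (0.01 - 1.811105) / (-1.64) = 1.0982,   |z_2| = 1.0982.
Moduli of all roots: 0.4000, 1.1104, 1.0982.
All moduli strictly greater than 1? No.
Verdict: Not invertible.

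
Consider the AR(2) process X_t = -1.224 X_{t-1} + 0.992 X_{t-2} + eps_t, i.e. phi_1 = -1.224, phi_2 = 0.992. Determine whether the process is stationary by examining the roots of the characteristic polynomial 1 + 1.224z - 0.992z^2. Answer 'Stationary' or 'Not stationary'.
\text{Not stationary}

The AR(p) characteristic polynomial is P(z) = 1 + 1.224z - 0.992z^2.
Stationarity requires all roots to lie outside the unit circle, i.e. |z| > 1 for every root.
Set 1 + (1.224) z + (-0.992) z^2 = 0, i.e. a z^2 + b z + c = 0 with a = -0.992, b = 1.224, c = 1.
Discriminant D = b^2 - 4ac = (1.224)^2 - 4*(-0.992)*1 = 1.498176 - (-3.968) = 5.466176.
D >= 0, so the roots are real: z = (-b +/- sqrt(D)) / (2a) = (-1.224 +/- 2.337985) / (-1.984).
  z_1 = (-1.224 + 2.337985) / (-1.984) = -0.5615,   |z_1| = 0.5615.
  z_2 = (-1.224 - 2.337985) / (-1.984) = 1.7954,   |z_2| = 1.7954.
Moduli of all roots: 0.5615, 1.7954.
All moduli strictly greater than 1? No.
Verdict: Not stationary.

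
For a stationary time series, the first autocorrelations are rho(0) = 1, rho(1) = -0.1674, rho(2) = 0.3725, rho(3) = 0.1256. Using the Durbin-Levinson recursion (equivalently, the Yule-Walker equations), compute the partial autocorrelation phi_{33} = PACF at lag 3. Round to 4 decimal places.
\phi_{33} = 0.2650

The PACF at lag k is phi_{kk}, the last component of the solution
to the Yule-Walker system G_k phi = r_k where
  (G_k)_{ij} = rho(|i - j|), (r_k)_i = rho(i), i,j = 1..k.
Equivalently, Durbin-Levinson gives phi_{kk} iteratively:
  phi_{11} = rho(1)
  phi_{kk} = [rho(k) - sum_{j=1..k-1} phi_{k-1,j} rho(k-j)]
            / [1 - sum_{j=1..k-1} phi_{k-1,j} rho(j)],
  phi_{k,j} = phi_{k-1,j} - phi_{kk} phi_{k-1,k-j},  j = 1..k-1.
Step k = 1:
  phi_11 = rho(1) = -0.1674.
Step k = 2:
  phi_22 = [rho(2) - phi_11 rho(1)] / [1 - phi_11 rho(1)] = [0.3725 - (-0.1674)(-0.1674)] / [1 - (-0.1674)(-0.1674)]
         = 0.34447724 / 0.97197724 = 0.354409.
  Update: phi_21 = phi_11 - phi_22 phi_11 = -0.1674 - (0.354409)(-0.1674) = -0.108072.
Step k = 3:
  phi_33 = [rho(3) - phi_21 rho(2) - phi_22 rho(1)] / [1 - phi_21 rho(1) - phi_22 rho(2)]
    numerator   = 0.1256 - (-0.108072)(0.3725) - (0.354409)(-0.1674) = 0.22518484
    denominator = 1 - (-0.108072)(-0.1674) - (0.354409)(0.3725) = 0.84989149
  phi_33 = 0.22518484 / 0.84989149 = 0.265.
Therefore phi_{33} = 0.2650.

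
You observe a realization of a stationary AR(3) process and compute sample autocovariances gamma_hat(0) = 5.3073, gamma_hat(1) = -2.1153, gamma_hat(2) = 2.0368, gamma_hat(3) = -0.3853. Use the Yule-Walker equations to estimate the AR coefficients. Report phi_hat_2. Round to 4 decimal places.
\hat\phi_{2} = 0.3220

The Yule-Walker equations for an AR(p) process read, in matrix form,
  Gamma_p phi = r_p,   with   (Gamma_p)_{ij} = gamma(|i - j|),
                       (r_p)_i = gamma(i),   i,j = 1..p.
Substitute the sample gammas (Toeplitz matrix and right-hand side of size 3):
  Gamma_p = [[5.3073, -2.1153, 2.0368], [-2.1153, 5.3073, -2.1153], [2.0368, -2.1153, 5.3073]]
  r_p     = [-2.1153, 2.0368, -0.3853]
Written out (R1..R3):
  (R1) 5.3073 phi_1 - 2.1153 phi_2 + 2.0368 phi_3 = -2.1153
  (R2) -2.1153 phi_1 + 5.3073 phi_2 - 2.1153 phi_3 = 2.0368
  (R3) 2.0368 phi_1 - 2.1153 phi_2 + 5.3073 phi_3 = -0.3853
Gaussian elimination:
  R2 <- R2 - (-2.1153/5.3073) R1 = R2 - (-0.398564) R1:  4.464217 phi_2 - 1.303504 phi_3 = 1.193717
  R3 <- R3 - (2.0368/5.3073) R1 = R3 - (0.383773) R1:  -1.303504 phi_2 + 4.525631 phi_3 = 0.426496
  R3 <- R3 - (-1.303504/4.464217) R2 = R3 - (-0.291989) R2:  4.145021 phi_3 = 0.775048
Back-substitution:
  phi_hat_3 = 0.775048 / 4.145021 = 0.186983
  phi_hat_2 = (1.193717 - (-1.303504)(0.186983)) / 4.464217 = 0.321994
  phi_hat_1 = (-2.1153 - (-2.1153)(0.321994) - (2.0368)(0.186983)) / 5.3073 = -0.341988
So phi_hat = [-0.3420, 0.3220, 0.1870].
Therefore phi_hat_2 = 0.3220.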